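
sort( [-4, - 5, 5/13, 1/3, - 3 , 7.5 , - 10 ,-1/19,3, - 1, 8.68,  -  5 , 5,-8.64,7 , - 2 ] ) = [ - 10, - 8.64, - 5, - 5, - 4, - 3,-2,  -  1,-1/19 , 1/3 , 5/13, 3 , 5,  7, 7.5, 8.68]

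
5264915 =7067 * 745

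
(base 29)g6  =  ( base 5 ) 3340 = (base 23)ka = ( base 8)726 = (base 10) 470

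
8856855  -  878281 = 7978574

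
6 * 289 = 1734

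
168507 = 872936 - 704429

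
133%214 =133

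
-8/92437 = -1+92429/92437 = -0.00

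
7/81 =7/81= 0.09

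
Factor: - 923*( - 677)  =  624871=13^1*71^1 * 677^1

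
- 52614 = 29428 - 82042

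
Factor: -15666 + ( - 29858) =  - 2^2*19^1*599^1 = - 45524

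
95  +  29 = 124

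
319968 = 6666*48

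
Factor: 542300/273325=2^2*11^1*13^( - 1)*17^1*29^(- 1) = 748/377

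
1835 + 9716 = 11551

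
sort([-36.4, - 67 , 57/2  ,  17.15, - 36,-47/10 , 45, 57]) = [-67, - 36.4, - 36, - 47/10 , 17.15, 57/2 , 45, 57] 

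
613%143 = 41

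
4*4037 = 16148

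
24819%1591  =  954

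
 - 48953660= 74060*(-661 ) 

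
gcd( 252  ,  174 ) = 6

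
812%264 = 20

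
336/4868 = 84/1217 = 0.07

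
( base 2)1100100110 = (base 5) 11211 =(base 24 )19e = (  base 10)806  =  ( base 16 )326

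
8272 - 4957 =3315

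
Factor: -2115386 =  - 2^1*7^1*13^1*59^1*197^1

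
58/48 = 1 + 5/24=1.21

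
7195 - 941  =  6254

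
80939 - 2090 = 78849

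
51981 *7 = 363867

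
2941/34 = 173/2 = 86.50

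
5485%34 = 11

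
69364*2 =138728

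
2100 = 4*525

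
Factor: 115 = 5^1* 23^1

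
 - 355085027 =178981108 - 534066135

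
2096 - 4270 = - 2174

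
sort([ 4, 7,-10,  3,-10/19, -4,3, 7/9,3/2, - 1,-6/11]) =[-10, - 4,-1, - 6/11, -10/19, 7/9,3/2,3,3, 4, 7]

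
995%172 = 135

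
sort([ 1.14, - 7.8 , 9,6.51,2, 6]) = [ - 7.8,1.14,2,  6,6.51, 9 ]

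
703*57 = 40071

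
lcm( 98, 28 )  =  196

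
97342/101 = 963+79/101 = 963.78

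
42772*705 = 30154260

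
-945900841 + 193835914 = - 752064927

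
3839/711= 3839/711 = 5.40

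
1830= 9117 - 7287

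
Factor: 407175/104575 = 183/47 = 3^1*47^( - 1)*61^1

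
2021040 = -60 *( - 33684)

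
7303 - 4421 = 2882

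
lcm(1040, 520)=1040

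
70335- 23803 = 46532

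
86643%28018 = 2589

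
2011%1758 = 253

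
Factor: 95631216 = 2^4*3^1*487^1 * 4091^1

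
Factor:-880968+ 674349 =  - 206619 = -  3^1*7^1*9839^1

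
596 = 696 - 100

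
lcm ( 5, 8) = 40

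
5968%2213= 1542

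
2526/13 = 2526/13 = 194.31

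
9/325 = 9/325 = 0.03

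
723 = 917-194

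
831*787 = 653997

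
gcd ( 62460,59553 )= 9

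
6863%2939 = 985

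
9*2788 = 25092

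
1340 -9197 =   -  7857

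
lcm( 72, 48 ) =144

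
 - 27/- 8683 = 27/8683=0.00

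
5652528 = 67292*84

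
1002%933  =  69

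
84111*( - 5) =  - 420555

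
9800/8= 1225 = 1225.00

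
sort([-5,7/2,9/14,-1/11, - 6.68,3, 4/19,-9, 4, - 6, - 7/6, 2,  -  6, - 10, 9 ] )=[-10, - 9, - 6.68, - 6,  -  6,- 5,  -  7/6,-1/11, 4/19 , 9/14, 2,  3, 7/2,4 , 9]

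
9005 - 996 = 8009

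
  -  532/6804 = - 1 + 224/243  =  - 0.08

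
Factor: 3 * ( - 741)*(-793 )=1762839 = 3^2*13^2*19^1 * 61^1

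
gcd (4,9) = 1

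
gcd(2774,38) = 38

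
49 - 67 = -18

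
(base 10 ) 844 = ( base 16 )34C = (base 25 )18j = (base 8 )1514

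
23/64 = 23/64  =  0.36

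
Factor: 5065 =5^1*1013^1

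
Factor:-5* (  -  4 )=20= 2^2*5^1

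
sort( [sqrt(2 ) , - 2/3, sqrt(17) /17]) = [  -  2/3,sqrt( 17 )/17, sqrt (2 )]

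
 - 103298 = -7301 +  - 95997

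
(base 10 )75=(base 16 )4b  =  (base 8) 113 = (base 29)2H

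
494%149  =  47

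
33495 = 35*957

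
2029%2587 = 2029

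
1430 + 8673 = 10103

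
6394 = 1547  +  4847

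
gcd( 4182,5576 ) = 1394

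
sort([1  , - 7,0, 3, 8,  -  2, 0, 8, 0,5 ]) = [ - 7, - 2, 0,0,0,1, 3, 5 , 8, 8 ]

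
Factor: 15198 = 2^1*3^1*17^1*149^1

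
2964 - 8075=  -  5111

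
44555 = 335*133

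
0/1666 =0 = 0.00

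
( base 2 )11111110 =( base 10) 254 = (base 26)9k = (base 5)2004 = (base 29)8m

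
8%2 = 0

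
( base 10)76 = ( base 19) 40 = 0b1001100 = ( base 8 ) 114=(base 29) 2I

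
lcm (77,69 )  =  5313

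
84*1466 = 123144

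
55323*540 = 29874420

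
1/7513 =1/7513 = 0.00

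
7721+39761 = 47482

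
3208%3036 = 172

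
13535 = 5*2707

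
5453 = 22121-16668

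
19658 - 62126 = -42468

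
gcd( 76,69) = 1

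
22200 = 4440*5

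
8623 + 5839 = 14462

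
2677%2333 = 344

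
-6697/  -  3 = 2232 + 1/3 =2232.33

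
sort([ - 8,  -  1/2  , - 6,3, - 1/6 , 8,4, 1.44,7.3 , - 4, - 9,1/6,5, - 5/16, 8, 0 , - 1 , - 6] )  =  [ - 9,  -  8, - 6 , - 6 ,-4, - 1, - 1/2,-5/16 , - 1/6 , 0 , 1/6 , 1.44,3,4,5,7.3 , 8 , 8]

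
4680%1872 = 936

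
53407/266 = 200 + 207/266 = 200.78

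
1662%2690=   1662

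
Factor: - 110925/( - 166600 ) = 2^( - 3)*3^2*7^(- 2 )*29^1 = 261/392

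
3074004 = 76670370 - 73596366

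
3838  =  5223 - 1385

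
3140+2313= 5453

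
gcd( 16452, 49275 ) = 9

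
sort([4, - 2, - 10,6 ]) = [ - 10,-2, 4 , 6 ]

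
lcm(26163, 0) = 0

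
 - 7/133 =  - 1/19 = - 0.05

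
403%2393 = 403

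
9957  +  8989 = 18946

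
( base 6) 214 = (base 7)145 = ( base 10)82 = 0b1010010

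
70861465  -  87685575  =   - 16824110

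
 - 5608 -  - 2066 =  - 3542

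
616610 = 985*626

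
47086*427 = 20105722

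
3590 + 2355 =5945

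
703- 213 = 490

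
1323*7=9261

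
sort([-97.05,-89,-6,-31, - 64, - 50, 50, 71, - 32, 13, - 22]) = [-97.05,-89,  -  64, -50, -32,-31,-22, -6, 13, 50,  71 ] 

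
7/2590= 1/370 = 0.00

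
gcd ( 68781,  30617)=1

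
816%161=11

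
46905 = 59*795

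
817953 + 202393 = 1020346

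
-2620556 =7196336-9816892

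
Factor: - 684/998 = -2^1*3^2*19^1*499^( - 1 )=- 342/499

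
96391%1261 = 555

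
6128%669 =107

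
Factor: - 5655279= - 3^1*7^1  *  197^1*1367^1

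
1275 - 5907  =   - 4632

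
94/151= 94/151 = 0.62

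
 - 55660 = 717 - 56377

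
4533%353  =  297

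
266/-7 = -38+ 0/1 =- 38.00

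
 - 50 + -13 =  - 63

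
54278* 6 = 325668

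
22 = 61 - 39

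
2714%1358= 1356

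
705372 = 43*16404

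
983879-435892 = 547987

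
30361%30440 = 30361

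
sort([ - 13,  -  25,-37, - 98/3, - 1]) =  [ - 37, - 98/3,-25,-13, - 1]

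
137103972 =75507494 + 61596478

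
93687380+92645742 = 186333122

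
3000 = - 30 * ( - 100 ) 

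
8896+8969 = 17865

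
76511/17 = 4500+11/17 = 4500.65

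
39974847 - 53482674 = - 13507827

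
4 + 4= 8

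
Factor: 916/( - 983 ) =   -  2^2*229^1*983^( -1) 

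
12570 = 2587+9983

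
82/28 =2 + 13/14  =  2.93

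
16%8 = 0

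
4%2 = 0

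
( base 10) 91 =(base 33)2P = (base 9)111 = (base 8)133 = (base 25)3g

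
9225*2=18450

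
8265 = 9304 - 1039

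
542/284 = 1+129/142 = 1.91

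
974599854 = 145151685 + 829448169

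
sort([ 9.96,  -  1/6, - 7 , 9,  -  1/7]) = [ - 7, - 1/6,-1/7 , 9 , 9.96]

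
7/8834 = 1/1262= 0.00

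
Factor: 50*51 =2550 = 2^1  *3^1 * 5^2*17^1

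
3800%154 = 104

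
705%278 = 149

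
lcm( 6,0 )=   0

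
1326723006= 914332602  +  412390404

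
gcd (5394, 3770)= 58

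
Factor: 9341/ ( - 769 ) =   -  769^( -1 ) * 9341^1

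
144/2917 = 144/2917 = 0.05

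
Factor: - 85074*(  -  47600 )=4049522400  =  2^5*3^1*5^2*7^1*11^1 *17^1*1289^1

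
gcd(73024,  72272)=16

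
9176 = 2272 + 6904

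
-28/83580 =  - 1 + 2984/2985 = - 0.00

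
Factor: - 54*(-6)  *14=2^3*3^4*7^1 = 4536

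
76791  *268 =20579988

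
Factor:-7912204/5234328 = - 1978051/1308582 =-2^ ( - 1 ) *3^(-3 )*11^ ( - 1 ) * 2203^(-1)*1978051^1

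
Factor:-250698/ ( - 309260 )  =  2^( - 1)*3^1*5^(- 1)*47^ ( - 1) * 127^1  =  381/470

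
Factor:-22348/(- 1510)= 74/5 = 2^1*5^( - 1)*37^1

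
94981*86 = 8168366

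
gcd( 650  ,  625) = 25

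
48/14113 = 48/14113 = 0.00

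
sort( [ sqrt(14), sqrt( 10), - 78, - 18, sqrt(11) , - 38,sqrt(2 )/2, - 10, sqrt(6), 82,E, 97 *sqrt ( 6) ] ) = [ - 78, -38 , - 18 , - 10,  sqrt ( 2) /2, sqrt( 6), E, sqrt(10), sqrt(11), sqrt( 14), 82,  97* sqrt(6)]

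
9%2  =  1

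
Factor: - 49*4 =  - 196 = - 2^2*7^2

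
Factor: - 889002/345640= - 2^( - 2)*3^3*5^( - 1)*101^1*163^1*8641^( - 1 ) = - 444501/172820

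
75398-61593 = 13805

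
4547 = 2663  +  1884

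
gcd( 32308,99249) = 1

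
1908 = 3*636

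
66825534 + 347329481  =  414155015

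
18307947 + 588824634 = 607132581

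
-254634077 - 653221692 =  - 907855769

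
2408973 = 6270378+  -  3861405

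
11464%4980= 1504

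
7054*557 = 3929078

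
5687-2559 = 3128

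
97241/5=19448 + 1/5= 19448.20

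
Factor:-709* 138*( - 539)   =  2^1*3^1*7^2  *11^1*23^1*709^1 = 52736838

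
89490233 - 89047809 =442424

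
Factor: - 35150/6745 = - 370/71=- 2^1*5^1*37^1*71^( - 1 )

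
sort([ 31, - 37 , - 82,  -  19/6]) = [ - 82, - 37,  -  19/6,31]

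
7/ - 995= - 7/995=- 0.01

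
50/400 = 1/8 = 0.12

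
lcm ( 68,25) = 1700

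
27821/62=448 + 45/62=448.73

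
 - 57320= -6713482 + 6656162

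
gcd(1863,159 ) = 3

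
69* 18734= 1292646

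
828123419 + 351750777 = 1179874196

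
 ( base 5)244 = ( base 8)112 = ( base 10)74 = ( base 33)28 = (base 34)26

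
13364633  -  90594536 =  - 77229903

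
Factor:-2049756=-2^2*3^1*170813^1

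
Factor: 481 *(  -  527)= - 253487= - 13^1*17^1 * 31^1*37^1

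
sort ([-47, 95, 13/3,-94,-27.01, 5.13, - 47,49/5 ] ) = [-94,-47, - 47, - 27.01,13/3, 5.13, 49/5,95]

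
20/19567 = 20/19567 =0.00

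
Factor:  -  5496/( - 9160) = 3/5 = 3^1*5^( -1) 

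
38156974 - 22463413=15693561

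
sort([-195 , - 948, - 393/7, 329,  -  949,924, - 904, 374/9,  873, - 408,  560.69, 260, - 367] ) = [ - 949,- 948,- 904,-408, - 367, - 195, - 393/7,374/9, 260, 329,560.69, 873, 924 ] 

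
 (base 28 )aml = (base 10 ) 8477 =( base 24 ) EH5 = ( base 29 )A29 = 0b10000100011101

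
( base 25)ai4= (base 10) 6704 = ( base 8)15060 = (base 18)12C8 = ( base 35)5GJ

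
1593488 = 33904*47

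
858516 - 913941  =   - 55425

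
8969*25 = 224225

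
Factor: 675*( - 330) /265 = -2^1 * 3^4  *  5^2*11^1*53^( - 1) = -  44550/53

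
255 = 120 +135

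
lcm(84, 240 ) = 1680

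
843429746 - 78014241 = 765415505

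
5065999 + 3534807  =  8600806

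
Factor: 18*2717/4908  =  2^ ( - 1 )*3^1*11^1*13^1*19^1*409^ ( - 1) = 8151/818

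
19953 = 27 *739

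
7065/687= 2355/229 = 10.28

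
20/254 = 10/127 = 0.08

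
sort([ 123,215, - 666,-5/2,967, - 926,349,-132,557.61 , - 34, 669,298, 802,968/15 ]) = [ - 926, - 666,-132,-34 ,-5/2,968/15, 123 , 215, 298,349,557.61,669,802, 967] 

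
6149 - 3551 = 2598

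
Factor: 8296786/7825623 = 2^1*3^( - 1) * 13^(-1)*200657^( - 1) *4148393^1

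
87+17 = 104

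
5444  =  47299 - 41855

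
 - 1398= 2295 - 3693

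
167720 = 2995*56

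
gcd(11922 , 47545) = 1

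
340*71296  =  24240640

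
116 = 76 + 40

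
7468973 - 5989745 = 1479228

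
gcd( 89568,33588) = 11196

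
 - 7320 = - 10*732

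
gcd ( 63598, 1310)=2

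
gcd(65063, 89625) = 1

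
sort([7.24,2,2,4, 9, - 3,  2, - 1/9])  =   [ - 3, - 1/9,2,2,2,4 , 7.24,9 ] 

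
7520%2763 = 1994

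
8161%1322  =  229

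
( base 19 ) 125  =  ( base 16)194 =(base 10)404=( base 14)20C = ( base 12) 298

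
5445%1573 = 726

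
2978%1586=1392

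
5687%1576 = 959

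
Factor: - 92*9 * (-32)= 2^7*3^2*23^1 = 26496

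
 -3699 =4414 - 8113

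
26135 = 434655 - 408520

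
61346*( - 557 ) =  - 34169722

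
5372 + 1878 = 7250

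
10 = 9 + 1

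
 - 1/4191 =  - 1/4191 = - 0.00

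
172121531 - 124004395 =48117136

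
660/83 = 7+79/83 = 7.95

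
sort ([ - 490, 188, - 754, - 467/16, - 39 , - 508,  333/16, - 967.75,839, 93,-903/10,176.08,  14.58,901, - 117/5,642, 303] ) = [ - 967.75, - 754,-508, - 490, - 903/10 , - 39, - 467/16,- 117/5,  14.58,333/16,93,176.08,  188,303,642,839,901]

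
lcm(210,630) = 630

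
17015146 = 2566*6631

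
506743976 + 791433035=1298177011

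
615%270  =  75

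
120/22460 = 6/1123 = 0.01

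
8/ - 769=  - 8/769 = -0.01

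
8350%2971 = 2408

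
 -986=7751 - 8737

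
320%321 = 320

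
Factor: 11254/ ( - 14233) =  - 2^1*17^1*43^(-1 )=   - 34/43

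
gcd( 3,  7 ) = 1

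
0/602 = 0 = 0.00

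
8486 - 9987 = -1501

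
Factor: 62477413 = 62477413^1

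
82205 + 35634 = 117839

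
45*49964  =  2248380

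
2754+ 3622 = 6376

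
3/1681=3/1681 = 0.00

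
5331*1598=8518938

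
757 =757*1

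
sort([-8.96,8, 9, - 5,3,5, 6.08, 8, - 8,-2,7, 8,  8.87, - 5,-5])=[ - 8.96,-8, - 5, - 5, - 5, - 2 , 3,5,6.08, 7,  8, 8, 8,8.87,9]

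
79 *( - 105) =-8295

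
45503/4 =45503/4 = 11375.75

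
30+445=475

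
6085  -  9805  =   - 3720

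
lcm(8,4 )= 8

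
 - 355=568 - 923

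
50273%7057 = 874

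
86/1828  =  43/914 = 0.05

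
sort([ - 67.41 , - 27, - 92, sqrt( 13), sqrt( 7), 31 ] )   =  [  -  92 ,- 67.41, - 27, sqrt ( 7) , sqrt( 13),31]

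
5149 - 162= 4987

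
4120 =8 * 515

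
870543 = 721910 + 148633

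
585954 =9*65106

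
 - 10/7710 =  - 1/771 = -0.00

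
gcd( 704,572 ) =44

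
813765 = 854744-40979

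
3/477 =1/159 =0.01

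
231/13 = 17+10/13 = 17.77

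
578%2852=578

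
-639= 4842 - 5481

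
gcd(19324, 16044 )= 4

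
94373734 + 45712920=140086654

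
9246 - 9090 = 156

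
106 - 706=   -600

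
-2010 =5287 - 7297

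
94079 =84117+9962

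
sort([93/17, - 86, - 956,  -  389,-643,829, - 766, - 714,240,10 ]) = [ - 956,-766, - 714,- 643, - 389,-86 , 93/17,10, 240,829 ]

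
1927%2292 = 1927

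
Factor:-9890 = -2^1*5^1*23^1*43^1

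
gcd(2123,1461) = 1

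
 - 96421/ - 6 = 16070+1/6 = 16070.17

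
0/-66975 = 0/1 = - 0.00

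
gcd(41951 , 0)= 41951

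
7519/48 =156+31/48 = 156.65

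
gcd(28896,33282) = 258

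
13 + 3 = 16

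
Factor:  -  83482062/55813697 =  - 2^1*3^1*19^( - 1)*2937563^(  -  1)  *13913677^1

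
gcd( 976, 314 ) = 2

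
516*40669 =20985204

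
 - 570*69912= - 39849840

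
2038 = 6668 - 4630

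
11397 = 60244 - 48847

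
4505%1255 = 740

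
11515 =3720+7795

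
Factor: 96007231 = 96007231^1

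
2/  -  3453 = -2/3453 = - 0.00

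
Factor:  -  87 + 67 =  - 20 = - 2^2*5^1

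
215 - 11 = 204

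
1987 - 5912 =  - 3925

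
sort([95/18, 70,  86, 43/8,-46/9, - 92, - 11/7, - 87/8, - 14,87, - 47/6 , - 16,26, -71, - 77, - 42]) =[ - 92, - 77, - 71, -42, - 16, - 14,  -  87/8, - 47/6, - 46/9, - 11/7,95/18,43/8,26,  70, 86 , 87 ]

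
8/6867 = 8/6867=0.00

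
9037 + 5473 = 14510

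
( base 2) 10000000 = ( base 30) 48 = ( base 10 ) 128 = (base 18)72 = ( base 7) 242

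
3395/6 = 565+5/6=565.83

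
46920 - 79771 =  - 32851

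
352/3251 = 352/3251 = 0.11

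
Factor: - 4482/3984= - 9/8 = - 2^( - 3) * 3^2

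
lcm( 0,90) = 0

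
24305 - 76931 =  -52626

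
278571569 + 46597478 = 325169047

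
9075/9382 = 9075/9382= 0.97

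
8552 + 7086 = 15638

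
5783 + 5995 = 11778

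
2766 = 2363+403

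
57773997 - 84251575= -26477578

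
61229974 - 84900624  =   -23670650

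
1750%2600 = 1750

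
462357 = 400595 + 61762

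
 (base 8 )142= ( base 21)4e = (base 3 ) 10122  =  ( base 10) 98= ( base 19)53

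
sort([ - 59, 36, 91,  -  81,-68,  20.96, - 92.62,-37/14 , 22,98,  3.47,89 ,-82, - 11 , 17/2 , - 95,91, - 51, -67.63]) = [ - 95, - 92.62, - 82 , - 81,-68, - 67.63, - 59, - 51, - 11, - 37/14,3.47,17/2,  20.96,  22,36,89,91,91, 98] 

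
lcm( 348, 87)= 348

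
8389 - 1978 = 6411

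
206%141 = 65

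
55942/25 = 2237 + 17/25 = 2237.68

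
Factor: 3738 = 2^1*3^1*7^1*89^1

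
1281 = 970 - -311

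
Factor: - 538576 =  - 2^4*41^1*821^1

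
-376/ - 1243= 376/1243 =0.30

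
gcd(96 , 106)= 2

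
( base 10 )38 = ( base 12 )32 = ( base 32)16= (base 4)212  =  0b100110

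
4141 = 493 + 3648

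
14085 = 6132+7953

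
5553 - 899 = 4654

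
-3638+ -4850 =- 8488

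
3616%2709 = 907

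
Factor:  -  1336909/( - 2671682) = 2^(- 1) * 7^1*13^( - 1)*211^( - 1)*331^1*487^( - 1 ) * 577^1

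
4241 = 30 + 4211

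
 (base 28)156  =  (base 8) 1642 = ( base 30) 110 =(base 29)132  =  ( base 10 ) 930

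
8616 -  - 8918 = 17534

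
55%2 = 1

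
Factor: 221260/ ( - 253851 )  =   - 740/849 = - 2^2*3^( - 1)*5^1*37^1*283^( - 1)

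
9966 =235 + 9731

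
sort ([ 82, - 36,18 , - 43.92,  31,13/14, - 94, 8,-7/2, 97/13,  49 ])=[ - 94 , - 43.92, - 36, - 7/2,13/14, 97/13, 8, 18,31,49, 82 ]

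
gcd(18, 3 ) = 3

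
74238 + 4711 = 78949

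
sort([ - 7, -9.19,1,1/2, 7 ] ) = [ -9.19,  -  7,1/2,1,7]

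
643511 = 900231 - 256720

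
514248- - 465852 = 980100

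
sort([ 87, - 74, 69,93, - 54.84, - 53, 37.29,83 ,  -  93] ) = [ - 93, - 74, - 54.84, - 53,37.29,  69,83, 87 , 93 ]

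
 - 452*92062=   -  41612024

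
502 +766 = 1268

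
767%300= 167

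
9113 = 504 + 8609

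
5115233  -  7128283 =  - 2013050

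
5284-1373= 3911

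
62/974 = 31/487= 0.06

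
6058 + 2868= 8926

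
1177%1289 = 1177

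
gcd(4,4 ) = 4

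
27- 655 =  -  628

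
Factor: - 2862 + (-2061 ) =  - 4923 = - 3^2*547^1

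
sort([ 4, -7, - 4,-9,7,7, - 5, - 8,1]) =[ - 9 , - 8, -7, - 5,- 4,1,4,7,7 ]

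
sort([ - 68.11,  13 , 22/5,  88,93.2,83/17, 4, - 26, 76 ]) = [ - 68.11,-26,  4,22/5,83/17,  13, 76 , 88, 93.2 ]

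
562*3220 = 1809640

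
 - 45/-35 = 1+2/7 = 1.29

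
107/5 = 107/5 = 21.40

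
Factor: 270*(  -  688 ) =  - 2^5*3^3*5^1*43^1 = - 185760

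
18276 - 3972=14304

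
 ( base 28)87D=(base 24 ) b61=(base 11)4962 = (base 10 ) 6481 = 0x1951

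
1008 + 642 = 1650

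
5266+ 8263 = 13529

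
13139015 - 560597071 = - 547458056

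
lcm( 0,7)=0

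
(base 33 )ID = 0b1001011111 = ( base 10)607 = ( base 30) k7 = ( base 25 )O7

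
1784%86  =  64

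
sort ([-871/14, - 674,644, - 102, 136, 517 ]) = [  -  674, - 102, - 871/14, 136,517, 644 ] 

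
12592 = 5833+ 6759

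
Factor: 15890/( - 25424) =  - 5/8= - 2^( - 3 )*5^1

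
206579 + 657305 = 863884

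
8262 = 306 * 27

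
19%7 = 5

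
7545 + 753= 8298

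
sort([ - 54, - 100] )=[ - 100,  -  54]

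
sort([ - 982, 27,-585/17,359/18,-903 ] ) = [  -  982,-903, - 585/17, 359/18, 27]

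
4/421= 4/421 = 0.01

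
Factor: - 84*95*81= - 646380 = - 2^2*3^5*5^1*7^1 * 19^1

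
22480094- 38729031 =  - 16248937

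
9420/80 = 117 + 3/4  =  117.75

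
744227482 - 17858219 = 726369263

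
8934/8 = 4467/4 = 1116.75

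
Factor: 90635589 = 3^2*11^1*449^1*2039^1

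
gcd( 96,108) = 12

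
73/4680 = 73/4680 = 0.02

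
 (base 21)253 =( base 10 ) 990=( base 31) 10t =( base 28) 17a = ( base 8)1736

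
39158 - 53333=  - 14175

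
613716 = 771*796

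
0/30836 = 0 = 0.00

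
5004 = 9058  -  4054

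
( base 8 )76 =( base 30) 22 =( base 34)1s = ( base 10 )62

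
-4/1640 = - 1/410 = - 0.00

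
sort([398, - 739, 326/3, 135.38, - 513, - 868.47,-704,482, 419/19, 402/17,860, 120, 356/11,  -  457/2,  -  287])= [ - 868.47 , - 739,-704,-513,  -  287,-457/2, 419/19,402/17, 356/11, 326/3, 120, 135.38, 398,482 , 860]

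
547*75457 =41274979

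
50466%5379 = 2055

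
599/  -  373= - 2+ 147/373= - 1.61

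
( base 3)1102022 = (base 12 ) 722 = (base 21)275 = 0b10000001010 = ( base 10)1034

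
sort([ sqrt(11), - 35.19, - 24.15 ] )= [ - 35.19, - 24.15,sqrt( 11)] 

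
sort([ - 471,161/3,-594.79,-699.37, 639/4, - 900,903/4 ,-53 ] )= [ - 900,-699.37,  -  594.79, -471, - 53,161/3,639/4,903/4]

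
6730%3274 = 182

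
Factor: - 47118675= - 3^1 * 5^2  *  47^1*13367^1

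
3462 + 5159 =8621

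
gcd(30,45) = 15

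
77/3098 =77/3098  =  0.02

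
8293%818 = 113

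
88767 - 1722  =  87045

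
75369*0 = 0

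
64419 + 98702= 163121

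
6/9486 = 1/1581 = 0.00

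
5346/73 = 73 + 17/73 = 73.23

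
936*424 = 396864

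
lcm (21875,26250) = 131250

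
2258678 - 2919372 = -660694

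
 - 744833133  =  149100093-893933226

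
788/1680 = 197/420 = 0.47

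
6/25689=2/8563=0.00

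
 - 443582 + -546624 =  - 990206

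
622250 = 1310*475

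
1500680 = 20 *75034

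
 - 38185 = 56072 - 94257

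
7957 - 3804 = 4153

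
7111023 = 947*7509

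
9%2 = 1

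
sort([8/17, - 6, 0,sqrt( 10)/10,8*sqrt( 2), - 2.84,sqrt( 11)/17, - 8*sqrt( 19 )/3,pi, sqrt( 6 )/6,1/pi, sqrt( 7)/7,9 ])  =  [ - 8 * sqrt( 19)/3, - 6,- 2.84, 0,sqrt( 11 )/17 , sqrt(10 )/10,  1/pi,sqrt(7)/7, sqrt(6)/6,8/17,pi,9,8 * sqrt( 2 ) ] 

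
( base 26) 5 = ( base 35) 5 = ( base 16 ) 5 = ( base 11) 5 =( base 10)5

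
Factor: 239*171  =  3^2*19^1 * 239^1= 40869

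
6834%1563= 582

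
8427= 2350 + 6077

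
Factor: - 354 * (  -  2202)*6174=4812682392= 2^3 * 3^4  *  7^3 * 59^1*367^1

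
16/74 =8/37 = 0.22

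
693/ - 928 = -693/928 =- 0.75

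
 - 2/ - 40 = 1/20 = 0.05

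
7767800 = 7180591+587209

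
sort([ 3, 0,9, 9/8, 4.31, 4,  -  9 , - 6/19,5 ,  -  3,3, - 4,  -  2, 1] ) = [ - 9, - 4, - 3,- 2, - 6/19,0, 1, 9/8,3,3, 4, 4.31,  5,9]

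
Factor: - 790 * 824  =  -650960 = -2^4*5^1 * 79^1*103^1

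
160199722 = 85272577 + 74927145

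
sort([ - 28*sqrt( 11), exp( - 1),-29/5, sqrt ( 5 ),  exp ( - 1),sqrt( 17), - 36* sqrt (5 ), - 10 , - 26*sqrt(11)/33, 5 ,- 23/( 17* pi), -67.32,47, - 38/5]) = [ - 28*sqrt ( 11 ) , - 36 * sqrt( 5 ) , - 67.32, - 10, - 38/5,-29/5, - 26 * sqrt( 11)/33,- 23/(17*pi),exp( - 1), exp(  -  1 ),  sqrt( 5),sqrt( 17),5, 47 ]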